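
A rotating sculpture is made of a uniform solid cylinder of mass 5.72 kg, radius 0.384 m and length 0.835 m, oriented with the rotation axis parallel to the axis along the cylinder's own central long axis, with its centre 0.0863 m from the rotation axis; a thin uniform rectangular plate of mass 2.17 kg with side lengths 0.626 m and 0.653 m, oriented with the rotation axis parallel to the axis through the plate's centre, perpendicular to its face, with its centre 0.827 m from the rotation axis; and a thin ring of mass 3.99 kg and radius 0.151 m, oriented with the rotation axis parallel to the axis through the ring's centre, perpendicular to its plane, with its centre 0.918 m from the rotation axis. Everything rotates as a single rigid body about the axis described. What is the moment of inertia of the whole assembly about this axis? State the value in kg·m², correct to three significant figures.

Solid cylinder: I_cm = (1/2)MR² = (1/2)(5.72)(0.384)² = 0.42172 kg·m²; centre at d = 0.0863 m, so I = I_cm + Md² gives I = 0.42172 + (5.72)(0.0863)² = 0.46432 kg·m².
Rectangular plate: I_cm = (1/12)M(a²+b²) = (1/12)(2.17)[(0.626)² + (0.653)²] = 0.14797 kg·m²; centre at d = 0.827 m, so I = I_cm + Md² gives I = 0.14797 + (2.17)(0.827)² = 1.6321 kg·m².
Thin ring: I_cm = MR² = (3.99)(0.151)² = 0.090976 kg·m²; centre at d = 0.918 m, so I = I_cm + Md² gives I = 0.090976 + (3.99)(0.918)² = 3.4534 kg·m².
Total I = 0.46432 + 1.6321 + 3.4534 = 5.5499 kg·m².

5.55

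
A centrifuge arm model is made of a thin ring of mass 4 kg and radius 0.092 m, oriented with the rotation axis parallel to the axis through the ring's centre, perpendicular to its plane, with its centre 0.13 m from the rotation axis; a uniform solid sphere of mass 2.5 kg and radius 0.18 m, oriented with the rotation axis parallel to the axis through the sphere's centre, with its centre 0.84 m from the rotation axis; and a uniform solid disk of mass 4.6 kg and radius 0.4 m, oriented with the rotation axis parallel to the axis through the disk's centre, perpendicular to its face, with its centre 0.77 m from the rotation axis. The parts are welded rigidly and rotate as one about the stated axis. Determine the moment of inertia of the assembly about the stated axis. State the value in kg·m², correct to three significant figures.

4.99

Thin ring: I_cm = MR² = (4)(0.092)² = 0.033856 kg·m²; centre at d = 0.13 m, so the parallel axis theorem gives I = 0.033856 + (4)(0.13)² = 0.10146 kg·m².
Solid sphere: I_cm = (2/5)MR² = (2/5)(2.5)(0.18)² = 0.0324 kg·m²; centre at d = 0.84 m, so the parallel axis theorem gives I = 0.0324 + (2.5)(0.84)² = 1.7964 kg·m².
Solid disk: I_cm = (1/2)MR² = (1/2)(4.6)(0.4)² = 0.368 kg·m²; centre at d = 0.77 m, so the parallel axis theorem gives I = 0.368 + (4.6)(0.77)² = 3.0953 kg·m².
Total I = 0.10146 + 1.7964 + 3.0953 = 4.9932 kg·m².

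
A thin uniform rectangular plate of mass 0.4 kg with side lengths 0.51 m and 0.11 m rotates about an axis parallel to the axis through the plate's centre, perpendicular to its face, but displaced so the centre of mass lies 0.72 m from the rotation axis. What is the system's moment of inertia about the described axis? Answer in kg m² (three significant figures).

0.216

I_cm = (1/12)M(a²+b²) = (1/12)(0.4)[(0.51)² + (0.11)²] = 0.0090733 kg m²; centre at d = 0.72 m, so I = I_cm + Md² gives I = 0.0090733 + (0.4)(0.72)² = 0.21643 kg m².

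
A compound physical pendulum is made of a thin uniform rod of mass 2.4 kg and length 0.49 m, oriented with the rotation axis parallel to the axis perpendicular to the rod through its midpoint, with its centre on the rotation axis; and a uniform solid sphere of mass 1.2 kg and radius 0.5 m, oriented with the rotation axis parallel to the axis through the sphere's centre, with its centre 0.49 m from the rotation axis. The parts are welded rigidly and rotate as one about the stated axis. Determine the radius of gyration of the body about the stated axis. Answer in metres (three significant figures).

Thin rod: I_cm = (1/12)ML² = (1/12)(2.4)(0.49)² = 0.04802 kg·m²; axis through the centre, so I = 0.04802 kg·m².
Solid sphere: I_cm = (2/5)MR² = (2/5)(1.2)(0.5)² = 0.12 kg·m²; centre at d = 0.49 m, so the parallel axis theorem gives I = 0.12 + (1.2)(0.49)² = 0.40812 kg·m².
Total I = 0.45614 kg·m²; total mass M = 3.6 kg.
k = √(I/M) = √(0.45614/3.6) = 0.35596 m.

0.356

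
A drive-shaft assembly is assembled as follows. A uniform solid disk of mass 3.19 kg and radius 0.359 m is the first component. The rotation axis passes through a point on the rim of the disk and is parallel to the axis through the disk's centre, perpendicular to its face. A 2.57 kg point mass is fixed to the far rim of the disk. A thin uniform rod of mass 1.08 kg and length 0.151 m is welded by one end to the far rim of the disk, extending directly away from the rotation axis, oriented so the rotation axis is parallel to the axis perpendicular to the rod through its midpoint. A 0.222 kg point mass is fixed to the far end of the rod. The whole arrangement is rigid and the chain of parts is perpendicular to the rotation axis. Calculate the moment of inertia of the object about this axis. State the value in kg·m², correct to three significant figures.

Solid disk: I_cm = (1/2)MR² = (1/2)(3.19)(0.359)² = 0.20557 kg·m²; centre at d = 0.359 m, so I = I_cm + Md² gives I = 0.20557 + (3.19)(0.359)² = 0.6167 kg·m².
Point mass: I_cm = 0; centre at d = 0.359 + 0.359 = 0.718 m, so I = I_cm + Md² gives I = 0 + (2.57)(0.718)² = 1.3249 kg·m².
Thin rod: I_cm = (1/12)ML² = (1/12)(1.08)(0.151)² = 0.0020521 kg·m²; centre at d = 0.359 + 0.359 + 0.0755 = 0.7935 m, so I = I_cm + Md² gives I = 0.0020521 + (1.08)(0.7935)² = 0.68207 kg·m².
Point mass: I_cm = 0; centre at d = 0.359 + 0.359 + 0.0755 + 0.0755 = 0.869 m, so I = I_cm + Md² gives I = 0 + (0.222)(0.869)² = 0.16765 kg·m².
Total I = 0.6167 + 1.3249 + 0.68207 + 0.16765 = 2.7913 kg·m².

2.79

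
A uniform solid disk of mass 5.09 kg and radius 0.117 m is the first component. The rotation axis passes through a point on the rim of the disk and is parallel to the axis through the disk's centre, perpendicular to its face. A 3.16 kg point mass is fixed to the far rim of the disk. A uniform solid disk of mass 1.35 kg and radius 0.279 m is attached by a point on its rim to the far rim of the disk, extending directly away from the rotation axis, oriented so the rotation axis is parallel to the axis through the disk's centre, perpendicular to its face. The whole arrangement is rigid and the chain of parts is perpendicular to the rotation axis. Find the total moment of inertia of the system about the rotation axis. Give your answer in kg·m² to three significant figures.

0.685

Solid disk: I_cm = (1/2)MR² = (1/2)(5.09)(0.117)² = 0.034839 kg·m²; centre at d = 0.117 m, so I = I_cm + Md² gives I = 0.034839 + (5.09)(0.117)² = 0.10452 kg·m².
Point mass: I_cm = 0; centre at d = 0.117 + 0.117 = 0.234 m, so I = I_cm + Md² gives I = 0 + (3.16)(0.234)² = 0.17303 kg·m².
Solid disk: I_cm = (1/2)MR² = (1/2)(1.35)(0.279)² = 0.052543 kg·m²; centre at d = 0.117 + 0.117 + 0.279 = 0.513 m, so I = I_cm + Md² gives I = 0.052543 + (1.35)(0.513)² = 0.40782 kg·m².
Total I = 0.10452 + 0.17303 + 0.40782 = 0.68537 kg·m².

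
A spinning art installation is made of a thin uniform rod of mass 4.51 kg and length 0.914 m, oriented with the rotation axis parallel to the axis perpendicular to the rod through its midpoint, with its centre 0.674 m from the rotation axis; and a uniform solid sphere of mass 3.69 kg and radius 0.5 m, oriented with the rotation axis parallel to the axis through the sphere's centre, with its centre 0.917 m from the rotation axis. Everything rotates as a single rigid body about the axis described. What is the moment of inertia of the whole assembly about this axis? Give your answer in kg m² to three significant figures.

Thin rod: I_cm = (1/12)ML² = (1/12)(4.51)(0.914)² = 0.31397 kg m²; centre at d = 0.674 m, so I = I_cm + Md² gives I = 0.31397 + (4.51)(0.674)² = 2.3628 kg m².
Solid sphere: I_cm = (2/5)MR² = (2/5)(3.69)(0.5)² = 0.369 kg m²; centre at d = 0.917 m, so I = I_cm + Md² gives I = 0.369 + (3.69)(0.917)² = 3.4719 kg m².
Total I = 2.3628 + 3.4719 = 5.8346 kg m².

5.83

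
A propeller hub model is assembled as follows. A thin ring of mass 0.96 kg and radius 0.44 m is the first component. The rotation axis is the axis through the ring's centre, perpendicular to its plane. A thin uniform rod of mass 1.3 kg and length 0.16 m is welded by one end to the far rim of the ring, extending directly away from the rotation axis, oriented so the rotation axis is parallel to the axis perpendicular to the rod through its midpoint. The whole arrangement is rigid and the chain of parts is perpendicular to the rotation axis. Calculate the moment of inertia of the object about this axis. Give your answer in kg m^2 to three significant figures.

Thin ring: I_cm = MR² = (0.96)(0.44)² = 0.18586 kg m^2; axis through the centre, so I = 0.18586 kg m^2.
Thin rod: I_cm = (1/12)ML² = (1/12)(1.3)(0.16)² = 0.0027733 kg m^2; centre at d = 0.44 + 0.08 = 0.52 m, so I = I_cm + Md² gives I = 0.0027733 + (1.3)(0.52)² = 0.35429 kg m^2.
Total I = 0.18586 + 0.35429 = 0.54015 kg m^2.

0.540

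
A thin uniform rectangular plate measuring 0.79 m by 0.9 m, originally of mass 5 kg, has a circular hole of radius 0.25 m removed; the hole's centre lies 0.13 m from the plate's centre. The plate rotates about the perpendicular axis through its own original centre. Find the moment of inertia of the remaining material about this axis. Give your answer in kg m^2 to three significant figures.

0.531

Unpierced body about its centre: I₀ = (1/12)M(a²+b²) = (1/12)(5)[(0.79)² + (0.9)²] = 0.59754 kg m^2.
The removed disk has mass m = M·πr²/(ab) = (5)·π(0.25)²/(0.79·0.9) = 1.3808 kg (same uniform areal density).
Its moment of inertia about the rotation axis (parallel-axis theorem): I_hole = (1/2)mr² + md² = (1/2)(1.3808)(0.25)² + (1.3808)(0.13)² = 0.066485 kg m^2.
Treating the hole as negative mass, I = I₀ − I_hole = 0.59754 − 0.066485 = 0.53106 kg m^2.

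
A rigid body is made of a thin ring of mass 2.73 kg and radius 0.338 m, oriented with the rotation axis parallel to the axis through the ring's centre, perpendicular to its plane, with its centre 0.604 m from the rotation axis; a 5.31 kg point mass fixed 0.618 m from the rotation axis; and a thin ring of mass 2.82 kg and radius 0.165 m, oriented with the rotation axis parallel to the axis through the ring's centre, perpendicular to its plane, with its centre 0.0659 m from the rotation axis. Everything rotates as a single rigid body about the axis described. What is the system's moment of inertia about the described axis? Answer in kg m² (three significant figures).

3.42

Thin ring: I_cm = MR² = (2.73)(0.338)² = 0.31189 kg m²; centre at d = 0.604 m, so I = I_cm + Md² gives I = 0.31189 + (2.73)(0.604)² = 1.3078 kg m².
Point mass: I_cm = 0; centre at d = 0.618 m, so I = I_cm + Md² gives I = 0 + (5.31)(0.618)² = 2.028 kg m².
Thin ring: I_cm = MR² = (2.82)(0.165)² = 0.076775 kg m²; centre at d = 0.0659 m, so I = I_cm + Md² gives I = 0.076775 + (2.82)(0.0659)² = 0.089021 kg m².
Total I = 1.3078 + 2.028 + 0.089021 = 3.4249 kg m².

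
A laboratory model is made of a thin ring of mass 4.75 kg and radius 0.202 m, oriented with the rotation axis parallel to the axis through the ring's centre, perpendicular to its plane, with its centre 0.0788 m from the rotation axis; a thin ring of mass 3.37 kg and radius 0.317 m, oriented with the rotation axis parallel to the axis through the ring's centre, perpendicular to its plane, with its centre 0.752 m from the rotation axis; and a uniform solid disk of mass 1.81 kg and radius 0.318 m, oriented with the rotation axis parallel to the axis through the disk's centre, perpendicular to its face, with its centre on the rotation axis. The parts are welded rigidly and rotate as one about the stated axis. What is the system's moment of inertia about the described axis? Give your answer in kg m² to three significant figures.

Thin ring: I_cm = MR² = (4.75)(0.202)² = 0.19382 kg m²; centre at d = 0.0788 m, so I = I_cm + Md² gives I = 0.19382 + (4.75)(0.0788)² = 0.22331 kg m².
Thin ring: I_cm = MR² = (3.37)(0.317)² = 0.33865 kg m²; centre at d = 0.752 m, so I = I_cm + Md² gives I = 0.33865 + (3.37)(0.752)² = 2.2444 kg m².
Solid disk: I_cm = (1/2)MR² = (1/2)(1.81)(0.318)² = 0.091517 kg m²; axis through the centre, so I = 0.091517 kg m².
Total I = 0.22331 + 2.2444 + 0.091517 = 2.5592 kg m².

2.56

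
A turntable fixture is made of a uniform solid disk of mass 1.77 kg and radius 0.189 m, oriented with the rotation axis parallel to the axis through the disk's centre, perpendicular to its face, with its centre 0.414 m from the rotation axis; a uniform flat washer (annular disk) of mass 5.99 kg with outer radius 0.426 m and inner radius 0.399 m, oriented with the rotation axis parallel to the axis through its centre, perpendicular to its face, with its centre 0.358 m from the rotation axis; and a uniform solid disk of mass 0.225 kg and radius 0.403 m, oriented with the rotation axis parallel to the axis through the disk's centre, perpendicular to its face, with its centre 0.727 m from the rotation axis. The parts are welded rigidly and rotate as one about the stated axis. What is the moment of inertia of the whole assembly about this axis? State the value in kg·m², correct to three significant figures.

Solid disk: I_cm = (1/2)MR² = (1/2)(1.77)(0.189)² = 0.031613 kg·m²; centre at d = 0.414 m, so the parallel axis theorem gives I = 0.031613 + (1.77)(0.414)² = 0.33498 kg·m².
Annular disk: I_cm = (1/2)M(R²+r²) = (1/2)(5.99)[(0.426)² + (0.399)²] = 1.0203 kg·m²; centre at d = 0.358 m, so the parallel axis theorem gives I = 1.0203 + (5.99)(0.358)² = 1.788 kg·m².
Solid disk: I_cm = (1/2)MR² = (1/2)(0.225)(0.403)² = 0.018271 kg·m²; centre at d = 0.727 m, so the parallel axis theorem gives I = 0.018271 + (0.225)(0.727)² = 0.13719 kg·m².
Total I = 0.33498 + 1.788 + 0.13719 = 2.2602 kg·m².

2.26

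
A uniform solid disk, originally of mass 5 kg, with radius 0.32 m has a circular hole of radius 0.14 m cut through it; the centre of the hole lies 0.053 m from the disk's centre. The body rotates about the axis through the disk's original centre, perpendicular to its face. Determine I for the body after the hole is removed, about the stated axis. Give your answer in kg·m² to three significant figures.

Unpierced body about its centre: I₀ = (1/2)MR² = (1/2)(5)(0.32)² = 0.256 kg·m².
The removed disk has mass m = M·(r/R)² = (5)(0.14/0.32)² = 0.95703 kg (same uniform areal density).
Its moment of inertia about the rotation axis (parallel-axis theorem): I_hole = (1/2)mr² + md² = (1/2)(0.95703)(0.14)² + (0.95703)(0.053)² = 0.012067 kg·m².
Treating the hole as negative mass, I = I₀ − I_hole = 0.256 − 0.012067 = 0.24393 kg·m².

0.244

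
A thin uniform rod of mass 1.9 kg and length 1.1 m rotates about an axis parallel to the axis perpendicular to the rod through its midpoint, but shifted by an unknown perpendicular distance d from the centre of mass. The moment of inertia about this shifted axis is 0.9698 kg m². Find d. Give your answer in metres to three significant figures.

0.640

About the centre-of-mass axis, I_cm = (1/12)ML² = (1/12)(1.9)(1.1)² = 0.19158 kg m².
Parallel axis theorem: I = I_cm + Md², so Md² = 0.9698 − 0.19158 = 0.77822 kg m².
d = √(0.77822 / 1.9) = 0.63999 m.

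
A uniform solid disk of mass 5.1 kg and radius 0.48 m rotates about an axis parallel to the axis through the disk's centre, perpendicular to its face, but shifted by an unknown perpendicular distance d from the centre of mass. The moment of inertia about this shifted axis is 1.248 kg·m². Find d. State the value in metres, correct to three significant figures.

About the centre-of-mass axis, I_cm = (1/2)MR² = (1/2)(5.1)(0.48)² = 0.58752 kg·m².
Parallel axis theorem: I = I_cm + Md², so Md² = 1.248 − 0.58752 = 0.66048 kg·m².
d = √(0.66048 / 5.1) = 0.35987 m.

0.360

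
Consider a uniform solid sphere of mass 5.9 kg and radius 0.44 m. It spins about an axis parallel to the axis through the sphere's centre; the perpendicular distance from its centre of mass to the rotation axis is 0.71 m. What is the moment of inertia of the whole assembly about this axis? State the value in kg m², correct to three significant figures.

I_cm = (2/5)MR² = (2/5)(5.9)(0.44)² = 0.4569 kg m²; centre at d = 0.71 m, so I = I_cm + Md² gives I = 0.4569 + (5.9)(0.71)² = 3.4311 kg m².

3.43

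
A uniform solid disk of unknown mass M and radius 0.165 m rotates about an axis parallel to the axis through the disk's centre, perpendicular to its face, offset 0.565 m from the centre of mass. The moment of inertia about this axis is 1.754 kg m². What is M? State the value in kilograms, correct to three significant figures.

5.27

I = I_cm + Md² = (1/2)MR² + Md² = M·[0.5·(0.165)² + (0.565)²] = M·0.33284.
So M = 1.754 / 0.33284 = 5.2698 kg.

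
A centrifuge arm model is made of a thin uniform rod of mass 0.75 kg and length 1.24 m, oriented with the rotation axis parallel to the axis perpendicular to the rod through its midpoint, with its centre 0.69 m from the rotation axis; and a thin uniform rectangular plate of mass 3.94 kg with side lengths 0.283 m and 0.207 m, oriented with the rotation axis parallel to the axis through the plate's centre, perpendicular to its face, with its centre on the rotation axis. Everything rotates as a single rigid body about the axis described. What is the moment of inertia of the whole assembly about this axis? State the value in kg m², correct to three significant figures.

Thin rod: I_cm = (1/12)ML² = (1/12)(0.75)(1.24)² = 0.0961 kg m²; centre at d = 0.69 m, so I = I_cm + Md² gives I = 0.0961 + (0.75)(0.69)² = 0.45317 kg m².
Rectangular plate: I_cm = (1/12)M(a²+b²) = (1/12)(3.94)[(0.283)² + (0.207)²] = 0.040365 kg m²; axis through the centre, so I = 0.040365 kg m².
Total I = 0.45317 + 0.040365 = 0.49354 kg m².

0.494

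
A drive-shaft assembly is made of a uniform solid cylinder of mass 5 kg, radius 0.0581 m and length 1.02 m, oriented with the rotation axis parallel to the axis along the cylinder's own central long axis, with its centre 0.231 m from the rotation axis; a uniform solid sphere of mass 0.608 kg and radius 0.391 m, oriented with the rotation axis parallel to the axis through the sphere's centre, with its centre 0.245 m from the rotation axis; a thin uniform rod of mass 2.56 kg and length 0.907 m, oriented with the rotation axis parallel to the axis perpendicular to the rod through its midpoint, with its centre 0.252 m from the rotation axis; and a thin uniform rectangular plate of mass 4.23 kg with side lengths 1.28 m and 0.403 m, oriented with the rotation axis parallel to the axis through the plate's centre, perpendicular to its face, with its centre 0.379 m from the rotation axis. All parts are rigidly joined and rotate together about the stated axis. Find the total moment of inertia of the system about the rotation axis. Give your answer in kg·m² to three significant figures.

1.93

Solid cylinder: I_cm = (1/2)MR² = (1/2)(5)(0.0581)² = 0.008439 kg·m²; centre at d = 0.231 m, so I = I_cm + Md² gives I = 0.008439 + (5)(0.231)² = 0.27524 kg·m².
Solid sphere: I_cm = (2/5)MR² = (2/5)(0.608)(0.391)² = 0.037181 kg·m²; centre at d = 0.245 m, so I = I_cm + Md² gives I = 0.037181 + (0.608)(0.245)² = 0.073676 kg·m².
Thin rod: I_cm = (1/12)ML² = (1/12)(2.56)(0.907)² = 0.1755 kg·m²; centre at d = 0.252 m, so I = I_cm + Md² gives I = 0.1755 + (2.56)(0.252)² = 0.33807 kg·m².
Rectangular plate: I_cm = (1/12)M(a²+b²) = (1/12)(4.23)[(1.28)² + (0.403)²] = 0.63479 kg·m²; centre at d = 0.379 m, so I = I_cm + Md² gives I = 0.63479 + (4.23)(0.379)² = 1.2424 kg·m².
Total I = 0.27524 + 0.073676 + 0.33807 + 1.2424 = 1.9294 kg·m².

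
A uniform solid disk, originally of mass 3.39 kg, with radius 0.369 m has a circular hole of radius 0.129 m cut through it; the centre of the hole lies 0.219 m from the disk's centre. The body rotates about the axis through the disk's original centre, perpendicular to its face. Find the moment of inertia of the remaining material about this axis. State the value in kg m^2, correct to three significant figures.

0.207

Unpierced body about its centre: I₀ = (1/2)MR² = (1/2)(3.39)(0.369)² = 0.23079 kg m^2.
The removed disk has mass m = M·(r/R)² = (3.39)(0.129/0.369)² = 0.41431 kg (same uniform areal density).
Its moment of inertia about the rotation axis (parallel-axis theorem): I_hole = (1/2)mr² + md² = (1/2)(0.41431)(0.129)² + (0.41431)(0.219)² = 0.023318 kg m^2.
Treating the hole as negative mass, I = I₀ − I_hole = 0.23079 − 0.023318 = 0.20747 kg m^2.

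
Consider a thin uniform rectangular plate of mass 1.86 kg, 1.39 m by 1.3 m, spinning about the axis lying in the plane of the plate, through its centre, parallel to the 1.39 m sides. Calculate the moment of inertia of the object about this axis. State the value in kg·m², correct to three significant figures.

0.262

I_cm = (1/12)Mb² = (1/12)(1.86)(1.3)² = 0.26195 kg·m²; axis through the centre, so I = 0.26195 kg·m².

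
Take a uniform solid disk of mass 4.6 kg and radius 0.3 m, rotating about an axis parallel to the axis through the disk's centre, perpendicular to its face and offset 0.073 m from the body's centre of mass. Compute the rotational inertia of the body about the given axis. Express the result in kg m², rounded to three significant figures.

0.232

I_cm = (1/2)MR² = (1/2)(4.6)(0.3)² = 0.207 kg m²; centre at d = 0.073 m, so I = I_cm + Md² gives I = 0.207 + (4.6)(0.073)² = 0.23151 kg m².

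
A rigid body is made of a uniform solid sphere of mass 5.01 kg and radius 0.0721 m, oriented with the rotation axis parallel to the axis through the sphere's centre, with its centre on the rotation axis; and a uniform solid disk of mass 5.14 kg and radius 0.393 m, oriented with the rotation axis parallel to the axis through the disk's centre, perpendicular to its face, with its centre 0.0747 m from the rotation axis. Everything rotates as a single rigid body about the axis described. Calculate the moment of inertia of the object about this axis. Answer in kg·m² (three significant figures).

Solid sphere: I_cm = (2/5)MR² = (2/5)(5.01)(0.0721)² = 0.010418 kg·m²; axis through the centre, so I = 0.010418 kg·m².
Solid disk: I_cm = (1/2)MR² = (1/2)(5.14)(0.393)² = 0.39693 kg·m²; centre at d = 0.0747 m, so I = I_cm + Md² gives I = 0.39693 + (5.14)(0.0747)² = 0.42562 kg·m².
Total I = 0.010418 + 0.42562 = 0.43603 kg·m².

0.436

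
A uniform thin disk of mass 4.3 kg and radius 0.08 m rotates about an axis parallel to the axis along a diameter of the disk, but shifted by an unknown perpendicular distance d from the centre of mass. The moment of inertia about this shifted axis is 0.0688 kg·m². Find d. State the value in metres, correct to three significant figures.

About the centre-of-mass axis, I_cm = (1/4)MR² = (1/4)(4.3)(0.08)² = 0.00688 kg·m².
Parallel axis theorem: I = I_cm + Md², so Md² = 0.0688 − 0.00688 = 0.06192 kg·m².
d = √(0.06192 / 4.3) = 0.12 m.

0.120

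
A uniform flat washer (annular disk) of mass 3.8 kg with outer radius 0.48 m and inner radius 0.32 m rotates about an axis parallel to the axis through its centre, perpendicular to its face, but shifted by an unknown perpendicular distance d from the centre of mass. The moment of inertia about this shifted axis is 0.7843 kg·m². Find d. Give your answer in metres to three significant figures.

About the centre-of-mass axis, I_cm = (1/2)M(R²+r²) = (1/2)(3.8)[(0.48)² + (0.32)²] = 0.63232 kg·m².
Parallel axis theorem: I = I_cm + Md², so Md² = 0.7843 − 0.63232 = 0.15198 kg·m².
d = √(0.15198 / 3.8) = 0.19999 m.

0.200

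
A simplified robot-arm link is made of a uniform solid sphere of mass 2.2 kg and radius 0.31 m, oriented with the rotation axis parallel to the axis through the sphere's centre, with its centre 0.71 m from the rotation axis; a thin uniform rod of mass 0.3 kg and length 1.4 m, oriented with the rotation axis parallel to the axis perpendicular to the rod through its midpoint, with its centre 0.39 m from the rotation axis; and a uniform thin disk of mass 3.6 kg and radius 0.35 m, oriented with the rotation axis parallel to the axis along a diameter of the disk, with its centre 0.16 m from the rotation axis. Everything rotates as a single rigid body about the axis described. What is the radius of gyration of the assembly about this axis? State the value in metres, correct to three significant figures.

0.494

Solid sphere: I_cm = (2/5)MR² = (2/5)(2.2)(0.31)² = 0.084568 kg m^2; centre at d = 0.71 m, so I = I_cm + Md² gives I = 0.084568 + (2.2)(0.71)² = 1.1936 kg m^2.
Thin rod: I_cm = (1/12)ML² = (1/12)(0.3)(1.4)² = 0.049 kg m^2; centre at d = 0.39 m, so I = I_cm + Md² gives I = 0.049 + (0.3)(0.39)² = 0.09463 kg m^2.
Thin disk: I_cm = (1/4)MR² = (1/4)(3.6)(0.35)² = 0.11025 kg m^2; centre at d = 0.16 m, so I = I_cm + Md² gives I = 0.11025 + (3.6)(0.16)² = 0.20241 kg m^2.
Total I = 1.4906 kg m^2; total mass M = 6.1 kg.
k = √(I/M) = √(1.4906/6.1) = 0.49433 m.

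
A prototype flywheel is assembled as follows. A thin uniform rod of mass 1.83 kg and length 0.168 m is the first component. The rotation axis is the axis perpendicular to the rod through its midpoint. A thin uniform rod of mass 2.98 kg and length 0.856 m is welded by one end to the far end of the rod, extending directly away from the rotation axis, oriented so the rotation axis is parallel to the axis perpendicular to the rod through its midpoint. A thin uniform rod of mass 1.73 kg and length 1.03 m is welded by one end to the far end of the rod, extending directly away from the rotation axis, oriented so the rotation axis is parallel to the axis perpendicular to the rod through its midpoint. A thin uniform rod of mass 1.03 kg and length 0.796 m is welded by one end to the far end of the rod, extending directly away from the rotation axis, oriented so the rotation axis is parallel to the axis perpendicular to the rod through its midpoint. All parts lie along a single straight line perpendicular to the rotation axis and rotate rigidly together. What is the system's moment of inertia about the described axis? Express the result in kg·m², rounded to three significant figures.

10.6

Thin rod: I_cm = (1/12)ML² = (1/12)(1.83)(0.168)² = 0.0043042 kg·m²; axis through the centre, so I = 0.0043042 kg·m².
Thin rod: I_cm = (1/12)ML² = (1/12)(2.98)(0.856)² = 0.18196 kg·m²; centre at d = 0.084 + 0.428 = 0.512 m, so the parallel axis theorem gives I = 0.18196 + (2.98)(0.512)² = 0.96315 kg·m².
Thin rod: I_cm = (1/12)ML² = (1/12)(1.73)(1.03)² = 0.15295 kg·m²; centre at d = 0.084 + 0.428 + 0.428 + 0.515 = 1.455 m, so the parallel axis theorem gives I = 0.15295 + (1.73)(1.455)² = 3.8154 kg·m².
Thin rod: I_cm = (1/12)ML² = (1/12)(1.03)(0.796)² = 0.054385 kg·m²; centre at d = 0.084 + 0.428 + 0.428 + 0.515 + 0.515 + 0.398 = 2.368 m, so the parallel axis theorem gives I = 0.054385 + (1.03)(2.368)² = 5.83 kg·m².
Total I = 0.0043042 + 0.96315 + 3.8154 + 5.83 = 10.613 kg·m².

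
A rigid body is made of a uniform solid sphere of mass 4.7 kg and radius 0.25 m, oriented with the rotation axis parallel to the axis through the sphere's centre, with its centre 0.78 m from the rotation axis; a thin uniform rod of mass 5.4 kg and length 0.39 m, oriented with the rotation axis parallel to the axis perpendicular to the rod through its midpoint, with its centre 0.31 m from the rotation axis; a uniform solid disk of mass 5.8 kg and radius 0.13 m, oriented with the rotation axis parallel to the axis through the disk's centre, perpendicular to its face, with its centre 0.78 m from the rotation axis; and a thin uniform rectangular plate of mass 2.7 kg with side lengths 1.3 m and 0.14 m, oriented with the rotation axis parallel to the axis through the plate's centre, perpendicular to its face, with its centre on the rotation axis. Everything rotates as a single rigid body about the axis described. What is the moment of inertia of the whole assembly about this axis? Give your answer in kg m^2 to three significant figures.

7.53

Solid sphere: I_cm = (2/5)MR² = (2/5)(4.7)(0.25)² = 0.1175 kg m^2; centre at d = 0.78 m, so I = I_cm + Md² gives I = 0.1175 + (4.7)(0.78)² = 2.977 kg m^2.
Thin rod: I_cm = (1/12)ML² = (1/12)(5.4)(0.39)² = 0.068445 kg m^2; centre at d = 0.31 m, so I = I_cm + Md² gives I = 0.068445 + (5.4)(0.31)² = 0.58739 kg m^2.
Solid disk: I_cm = (1/2)MR² = (1/2)(5.8)(0.13)² = 0.04901 kg m^2; centre at d = 0.78 m, so I = I_cm + Md² gives I = 0.04901 + (5.8)(0.78)² = 3.5777 kg m^2.
Rectangular plate: I_cm = (1/12)M(a²+b²) = (1/12)(2.7)[(1.3)² + (0.14)²] = 0.38466 kg m^2; axis through the centre, so I = 0.38466 kg m^2.
Total I = 2.977 + 0.58739 + 3.5777 + 0.38466 = 7.5268 kg m^2.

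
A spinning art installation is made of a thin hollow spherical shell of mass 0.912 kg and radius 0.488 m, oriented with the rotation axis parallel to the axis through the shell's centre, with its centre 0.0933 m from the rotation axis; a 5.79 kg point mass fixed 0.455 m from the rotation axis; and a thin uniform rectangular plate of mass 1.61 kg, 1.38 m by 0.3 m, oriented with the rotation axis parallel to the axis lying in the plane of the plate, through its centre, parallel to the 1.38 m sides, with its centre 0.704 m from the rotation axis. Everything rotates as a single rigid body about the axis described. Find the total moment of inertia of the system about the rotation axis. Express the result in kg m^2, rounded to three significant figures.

2.16

Spherical shell: I_cm = (2/3)MR² = (2/3)(0.912)(0.488)² = 0.14479 kg m^2; centre at d = 0.0933 m, so the parallel axis theorem gives I = 0.14479 + (0.912)(0.0933)² = 0.15273 kg m^2.
Point mass: I_cm = 0; centre at d = 0.455 m, so the parallel axis theorem gives I = 0 + (5.79)(0.455)² = 1.1987 kg m^2.
Rectangular plate: I_cm = (1/12)Mb² = (1/12)(1.61)(0.3)² = 0.012075 kg m^2; centre at d = 0.704 m, so the parallel axis theorem gives I = 0.012075 + (1.61)(0.704)² = 0.81002 kg m^2.
Total I = 0.15273 + 1.1987 + 0.81002 = 2.1614 kg m^2.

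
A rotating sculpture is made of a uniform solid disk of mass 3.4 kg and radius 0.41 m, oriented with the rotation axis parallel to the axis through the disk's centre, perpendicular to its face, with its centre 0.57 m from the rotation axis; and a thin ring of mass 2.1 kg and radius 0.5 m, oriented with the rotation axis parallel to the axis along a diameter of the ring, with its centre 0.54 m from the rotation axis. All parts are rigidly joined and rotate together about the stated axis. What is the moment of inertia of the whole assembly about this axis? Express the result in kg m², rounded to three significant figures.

2.27

Solid disk: I_cm = (1/2)MR² = (1/2)(3.4)(0.41)² = 0.28577 kg m²; centre at d = 0.57 m, so the parallel axis theorem gives I = 0.28577 + (3.4)(0.57)² = 1.3904 kg m².
Thin ring: I_cm = (1/2)MR² = (1/2)(2.1)(0.5)² = 0.2625 kg m²; centre at d = 0.54 m, so the parallel axis theorem gives I = 0.2625 + (2.1)(0.54)² = 0.87486 kg m².
Total I = 1.3904 + 0.87486 = 2.2653 kg m².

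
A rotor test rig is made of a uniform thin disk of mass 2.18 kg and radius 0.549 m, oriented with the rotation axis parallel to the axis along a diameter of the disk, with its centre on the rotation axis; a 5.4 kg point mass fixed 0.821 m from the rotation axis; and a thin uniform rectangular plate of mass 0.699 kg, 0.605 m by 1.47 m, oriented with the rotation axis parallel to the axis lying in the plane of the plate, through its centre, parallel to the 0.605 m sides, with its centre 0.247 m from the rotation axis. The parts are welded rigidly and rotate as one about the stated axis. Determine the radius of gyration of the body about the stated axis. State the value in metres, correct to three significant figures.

0.693

Thin disk: I_cm = (1/4)MR² = (1/4)(2.18)(0.549)² = 0.16426 kg m²; axis through the centre, so I = 0.16426 kg m².
Point mass: I_cm = 0; centre at d = 0.821 m, so I = I_cm + Md² gives I = 0 + (5.4)(0.821)² = 3.6398 kg m².
Rectangular plate: I_cm = (1/12)Mb² = (1/12)(0.699)(1.47)² = 0.12587 kg m²; centre at d = 0.247 m, so I = I_cm + Md² gives I = 0.12587 + (0.699)(0.247)² = 0.16852 kg m².
Total I = 3.9726 kg m²; total mass M = 8.279 kg.
k = √(I/M) = √(3.9726/8.279) = 0.69271 m.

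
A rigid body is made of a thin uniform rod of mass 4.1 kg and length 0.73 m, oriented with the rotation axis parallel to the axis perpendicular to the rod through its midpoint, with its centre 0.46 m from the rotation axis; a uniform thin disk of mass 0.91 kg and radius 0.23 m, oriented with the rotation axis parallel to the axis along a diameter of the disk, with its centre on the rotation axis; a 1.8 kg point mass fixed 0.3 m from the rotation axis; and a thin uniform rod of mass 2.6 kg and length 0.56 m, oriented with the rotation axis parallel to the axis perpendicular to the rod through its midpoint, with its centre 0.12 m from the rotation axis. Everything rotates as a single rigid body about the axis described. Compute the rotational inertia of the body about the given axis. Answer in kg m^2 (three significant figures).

Thin rod: I_cm = (1/12)ML² = (1/12)(4.1)(0.73)² = 0.18207 kg m^2; centre at d = 0.46 m, so I = I_cm + Md² gives I = 0.18207 + (4.1)(0.46)² = 1.0496 kg m^2.
Thin disk: I_cm = (1/4)MR² = (1/4)(0.91)(0.23)² = 0.012035 kg m^2; axis through the centre, so I = 0.012035 kg m^2.
Point mass: I_cm = 0; centre at d = 0.3 m, so I = I_cm + Md² gives I = 0 + (1.8)(0.3)² = 0.162 kg m^2.
Thin rod: I_cm = (1/12)ML² = (1/12)(2.6)(0.56)² = 0.067947 kg m^2; centre at d = 0.12 m, so I = I_cm + Md² gives I = 0.067947 + (2.6)(0.12)² = 0.10539 kg m^2.
Total I = 1.0496 + 0.012035 + 0.162 + 0.10539 = 1.3291 kg m^2.

1.33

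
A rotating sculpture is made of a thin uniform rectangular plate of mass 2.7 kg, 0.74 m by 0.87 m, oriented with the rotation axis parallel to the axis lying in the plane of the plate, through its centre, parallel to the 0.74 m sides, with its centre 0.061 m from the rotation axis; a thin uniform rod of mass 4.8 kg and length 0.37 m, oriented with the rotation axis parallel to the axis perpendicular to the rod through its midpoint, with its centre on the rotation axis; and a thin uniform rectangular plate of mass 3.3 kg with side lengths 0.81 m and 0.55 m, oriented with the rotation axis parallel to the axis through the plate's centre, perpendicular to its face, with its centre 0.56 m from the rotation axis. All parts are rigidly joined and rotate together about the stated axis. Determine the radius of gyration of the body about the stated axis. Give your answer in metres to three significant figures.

0.377

Rectangular plate: I_cm = (1/12)Mb² = (1/12)(2.7)(0.87)² = 0.1703 kg m²; centre at d = 0.061 m, so I = I_cm + Md² gives I = 0.1703 + (2.7)(0.061)² = 0.18035 kg m².
Thin rod: I_cm = (1/12)ML² = (1/12)(4.8)(0.37)² = 0.05476 kg m²; axis through the centre, so I = 0.05476 kg m².
Rectangular plate: I_cm = (1/12)M(a²+b²) = (1/12)(3.3)[(0.81)² + (0.55)²] = 0.26361 kg m²; centre at d = 0.56 m, so I = I_cm + Md² gives I = 0.26361 + (3.3)(0.56)² = 1.2985 kg m².
Total I = 1.5336 kg m²; total mass M = 10.8 kg.
k = √(I/M) = √(1.5336/10.8) = 0.37683 m.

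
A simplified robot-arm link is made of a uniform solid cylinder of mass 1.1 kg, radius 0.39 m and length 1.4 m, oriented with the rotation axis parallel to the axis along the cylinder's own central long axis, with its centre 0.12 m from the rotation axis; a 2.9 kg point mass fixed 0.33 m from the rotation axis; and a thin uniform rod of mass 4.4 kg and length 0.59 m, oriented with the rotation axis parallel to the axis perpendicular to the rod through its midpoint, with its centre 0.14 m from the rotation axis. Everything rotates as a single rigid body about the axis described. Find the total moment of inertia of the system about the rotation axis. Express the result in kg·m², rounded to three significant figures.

0.629

Solid cylinder: I_cm = (1/2)MR² = (1/2)(1.1)(0.39)² = 0.083655 kg·m²; centre at d = 0.12 m, so I = I_cm + Md² gives I = 0.083655 + (1.1)(0.12)² = 0.099495 kg·m².
Point mass: I_cm = 0; centre at d = 0.33 m, so I = I_cm + Md² gives I = 0 + (2.9)(0.33)² = 0.31581 kg·m².
Thin rod: I_cm = (1/12)ML² = (1/12)(4.4)(0.59)² = 0.12764 kg·m²; centre at d = 0.14 m, so I = I_cm + Md² gives I = 0.12764 + (4.4)(0.14)² = 0.21388 kg·m².
Total I = 0.099495 + 0.31581 + 0.21388 = 0.62918 kg·m².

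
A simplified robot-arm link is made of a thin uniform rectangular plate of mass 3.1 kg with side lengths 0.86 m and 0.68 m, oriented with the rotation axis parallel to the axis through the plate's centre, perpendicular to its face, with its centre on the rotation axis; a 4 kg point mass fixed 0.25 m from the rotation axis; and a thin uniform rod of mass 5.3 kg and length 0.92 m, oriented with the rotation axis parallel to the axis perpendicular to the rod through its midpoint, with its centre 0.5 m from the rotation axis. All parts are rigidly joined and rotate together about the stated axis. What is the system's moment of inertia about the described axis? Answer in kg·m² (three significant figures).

Rectangular plate: I_cm = (1/12)M(a²+b²) = (1/12)(3.1)[(0.86)² + (0.68)²] = 0.31052 kg·m²; axis through the centre, so I = 0.31052 kg·m².
Point mass: I_cm = 0; centre at d = 0.25 m, so I = I_cm + Md² gives I = 0 + (4)(0.25)² = 0.25 kg·m².
Thin rod: I_cm = (1/12)ML² = (1/12)(5.3)(0.92)² = 0.37383 kg·m²; centre at d = 0.5 m, so I = I_cm + Md² gives I = 0.37383 + (5.3)(0.5)² = 1.6988 kg·m².
Total I = 0.31052 + 0.25 + 1.6988 = 2.2593 kg·m².

2.26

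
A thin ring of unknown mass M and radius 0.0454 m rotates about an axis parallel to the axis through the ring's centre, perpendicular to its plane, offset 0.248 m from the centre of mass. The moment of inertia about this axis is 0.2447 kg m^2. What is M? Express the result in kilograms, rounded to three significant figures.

3.85

I = I_cm + Md² = MR² + Md² = M·[1·(0.0454)² + (0.248)²] = M·0.063565.
So M = 0.2447 / 0.063565 = 3.8496 kg.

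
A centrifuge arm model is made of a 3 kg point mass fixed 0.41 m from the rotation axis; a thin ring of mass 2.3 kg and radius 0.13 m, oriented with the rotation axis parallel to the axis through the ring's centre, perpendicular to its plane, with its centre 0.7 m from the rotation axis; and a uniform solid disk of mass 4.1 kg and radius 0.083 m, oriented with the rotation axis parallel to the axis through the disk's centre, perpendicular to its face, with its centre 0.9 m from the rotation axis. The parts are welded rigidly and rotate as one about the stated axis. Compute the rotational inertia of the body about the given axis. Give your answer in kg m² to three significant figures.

Point mass: I_cm = 0; centre at d = 0.41 m, so I = I_cm + Md² gives I = 0 + (3)(0.41)² = 0.5043 kg m².
Thin ring: I_cm = MR² = (2.3)(0.13)² = 0.03887 kg m²; centre at d = 0.7 m, so I = I_cm + Md² gives I = 0.03887 + (2.3)(0.7)² = 1.1659 kg m².
Solid disk: I_cm = (1/2)MR² = (1/2)(4.1)(0.083)² = 0.014122 kg m²; centre at d = 0.9 m, so I = I_cm + Md² gives I = 0.014122 + (4.1)(0.9)² = 3.3351 kg m².
Total I = 0.5043 + 1.1659 + 3.3351 = 5.0053 kg m².

5.01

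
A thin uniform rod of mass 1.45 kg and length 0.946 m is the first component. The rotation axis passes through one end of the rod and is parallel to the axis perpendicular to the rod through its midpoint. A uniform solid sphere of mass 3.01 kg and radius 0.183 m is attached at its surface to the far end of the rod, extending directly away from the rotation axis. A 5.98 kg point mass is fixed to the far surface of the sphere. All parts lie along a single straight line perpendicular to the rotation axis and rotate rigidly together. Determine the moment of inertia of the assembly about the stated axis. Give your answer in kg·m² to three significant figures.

14.6

Thin rod: I_cm = (1/12)ML² = (1/12)(1.45)(0.946)² = 0.10814 kg·m²; centre at d = 0.473 m, so the parallel axis theorem gives I = 0.10814 + (1.45)(0.473)² = 0.43254 kg·m².
Solid sphere: I_cm = (2/5)MR² = (2/5)(3.01)(0.183)² = 0.040321 kg·m²; centre at d = 0.473 + 0.473 + 0.183 = 1.129 m, so the parallel axis theorem gives I = 0.040321 + (3.01)(1.129)² = 3.877 kg·m².
Point mass: I_cm = 0; centre at d = 0.473 + 0.473 + 0.183 + 0.183 = 1.312 m, so the parallel axis theorem gives I = 0 + (5.98)(1.312)² = 10.294 kg·m².
Total I = 0.43254 + 3.877 + 10.294 = 14.603 kg·m².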